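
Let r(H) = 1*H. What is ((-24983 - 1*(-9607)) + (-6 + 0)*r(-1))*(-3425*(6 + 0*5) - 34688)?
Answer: 849008060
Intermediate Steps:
r(H) = H
((-24983 - 1*(-9607)) + (-6 + 0)*r(-1))*(-3425*(6 + 0*5) - 34688) = ((-24983 - 1*(-9607)) + (-6 + 0)*(-1))*(-3425*(6 + 0*5) - 34688) = ((-24983 + 9607) - 6*(-1))*(-3425*(6 + 0) - 34688) = (-15376 + 6)*(-3425*6 - 34688) = -15370*(-20550 - 34688) = -15370*(-55238) = 849008060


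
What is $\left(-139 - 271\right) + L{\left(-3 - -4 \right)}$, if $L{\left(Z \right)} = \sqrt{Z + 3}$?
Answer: $-408$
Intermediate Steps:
$L{\left(Z \right)} = \sqrt{3 + Z}$
$\left(-139 - 271\right) + L{\left(-3 - -4 \right)} = \left(-139 - 271\right) + \sqrt{3 - -1} = -410 + \sqrt{3 + \left(-3 + 4\right)} = -410 + \sqrt{3 + 1} = -410 + \sqrt{4} = -410 + 2 = -408$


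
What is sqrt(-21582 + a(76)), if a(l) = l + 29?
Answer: I*sqrt(21477) ≈ 146.55*I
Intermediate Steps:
a(l) = 29 + l
sqrt(-21582 + a(76)) = sqrt(-21582 + (29 + 76)) = sqrt(-21582 + 105) = sqrt(-21477) = I*sqrt(21477)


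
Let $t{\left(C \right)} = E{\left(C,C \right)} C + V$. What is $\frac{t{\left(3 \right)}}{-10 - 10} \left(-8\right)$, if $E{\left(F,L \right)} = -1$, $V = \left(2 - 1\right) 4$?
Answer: $\frac{2}{5} \approx 0.4$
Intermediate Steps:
$V = 4$ ($V = 1 \cdot 4 = 4$)
$t{\left(C \right)} = 4 - C$ ($t{\left(C \right)} = - C + 4 = 4 - C$)
$\frac{t{\left(3 \right)}}{-10 - 10} \left(-8\right) = \frac{4 - 3}{-10 - 10} \left(-8\right) = \frac{4 - 3}{-20} \left(-8\right) = 1 \left(- \frac{1}{20}\right) \left(-8\right) = \left(- \frac{1}{20}\right) \left(-8\right) = \frac{2}{5}$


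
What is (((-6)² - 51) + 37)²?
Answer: 484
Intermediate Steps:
(((-6)² - 51) + 37)² = ((36 - 51) + 37)² = (-15 + 37)² = 22² = 484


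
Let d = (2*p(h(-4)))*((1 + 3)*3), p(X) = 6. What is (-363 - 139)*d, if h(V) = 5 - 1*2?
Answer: -72288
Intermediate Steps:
h(V) = 3 (h(V) = 5 - 2 = 3)
d = 144 (d = (2*6)*((1 + 3)*3) = 12*(4*3) = 12*12 = 144)
(-363 - 139)*d = (-363 - 139)*144 = -502*144 = -72288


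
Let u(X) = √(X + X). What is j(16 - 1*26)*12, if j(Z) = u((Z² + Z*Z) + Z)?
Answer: 24*√95 ≈ 233.92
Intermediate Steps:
u(X) = √2*√X (u(X) = √(2*X) = √2*√X)
j(Z) = √2*√(Z + 2*Z²) (j(Z) = √2*√((Z² + Z*Z) + Z) = √2*√((Z² + Z²) + Z) = √2*√(2*Z² + Z) = √2*√(Z + 2*Z²))
j(16 - 1*26)*12 = (√2*√((16 - 1*26)*(1 + 2*(16 - 1*26))))*12 = (√2*√((16 - 26)*(1 + 2*(16 - 26))))*12 = (√2*√(-10*(1 + 2*(-10))))*12 = (√2*√(-10*(1 - 20)))*12 = (√2*√(-10*(-19)))*12 = (√2*√190)*12 = (2*√95)*12 = 24*√95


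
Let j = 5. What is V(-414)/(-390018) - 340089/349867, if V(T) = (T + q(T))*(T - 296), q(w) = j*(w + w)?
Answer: -210646632897/22742404601 ≈ -9.2623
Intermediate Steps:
q(w) = 10*w (q(w) = 5*(w + w) = 5*(2*w) = 10*w)
V(T) = 11*T*(-296 + T) (V(T) = (T + 10*T)*(T - 296) = (11*T)*(-296 + T) = 11*T*(-296 + T))
V(-414)/(-390018) - 340089/349867 = (11*(-414)*(-296 - 414))/(-390018) - 340089/349867 = (11*(-414)*(-710))*(-1/390018) - 340089*1/349867 = 3233340*(-1/390018) - 340089/349867 = -538890/65003 - 340089/349867 = -210646632897/22742404601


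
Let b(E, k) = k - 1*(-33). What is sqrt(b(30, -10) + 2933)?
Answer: 2*sqrt(739) ≈ 54.369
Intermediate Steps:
b(E, k) = 33 + k (b(E, k) = k + 33 = 33 + k)
sqrt(b(30, -10) + 2933) = sqrt((33 - 10) + 2933) = sqrt(23 + 2933) = sqrt(2956) = 2*sqrt(739)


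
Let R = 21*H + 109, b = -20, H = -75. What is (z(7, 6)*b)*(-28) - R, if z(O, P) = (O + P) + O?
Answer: 12666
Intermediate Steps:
z(O, P) = P + 2*O
R = -1466 (R = 21*(-75) + 109 = -1575 + 109 = -1466)
(z(7, 6)*b)*(-28) - R = ((6 + 2*7)*(-20))*(-28) - 1*(-1466) = ((6 + 14)*(-20))*(-28) + 1466 = (20*(-20))*(-28) + 1466 = -400*(-28) + 1466 = 11200 + 1466 = 12666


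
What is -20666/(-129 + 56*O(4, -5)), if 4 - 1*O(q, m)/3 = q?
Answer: 20666/129 ≈ 160.20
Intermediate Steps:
O(q, m) = 12 - 3*q
-20666/(-129 + 56*O(4, -5)) = -20666/(-129 + 56*(12 - 3*4)) = -20666/(-129 + 56*(12 - 12)) = -20666/(-129 + 56*0) = -20666/(-129 + 0) = -20666/(-129) = -20666*(-1/129) = 20666/129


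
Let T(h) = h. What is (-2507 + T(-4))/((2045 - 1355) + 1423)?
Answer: -2511/2113 ≈ -1.1884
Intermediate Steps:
(-2507 + T(-4))/((2045 - 1355) + 1423) = (-2507 - 4)/((2045 - 1355) + 1423) = -2511/(690 + 1423) = -2511/2113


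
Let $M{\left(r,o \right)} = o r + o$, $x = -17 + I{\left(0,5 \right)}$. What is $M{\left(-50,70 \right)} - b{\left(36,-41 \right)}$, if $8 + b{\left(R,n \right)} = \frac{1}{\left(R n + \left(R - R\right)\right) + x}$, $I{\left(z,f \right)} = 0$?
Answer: $- \frac{5109045}{1493} \approx -3422.0$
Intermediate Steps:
$x = -17$ ($x = -17 + 0 = -17$)
$M{\left(r,o \right)} = o + o r$
$b{\left(R,n \right)} = -8 + \frac{1}{-17 + R n}$ ($b{\left(R,n \right)} = -8 + \frac{1}{\left(R n + \left(R - R\right)\right) - 17} = -8 + \frac{1}{\left(R n + 0\right) - 17} = -8 + \frac{1}{R n - 17} = -8 + \frac{1}{-17 + R n}$)
$M{\left(-50,70 \right)} - b{\left(36,-41 \right)} = 70 \left(1 - 50\right) - \frac{137 - 288 \left(-41\right)}{-17 + 36 \left(-41\right)} = 70 \left(-49\right) - \frac{137 + 11808}{-17 - 1476} = -3430 - \frac{1}{-1493} \cdot 11945 = -3430 - \left(- \frac{1}{1493}\right) 11945 = -3430 - - \frac{11945}{1493} = -3430 + \frac{11945}{1493} = - \frac{5109045}{1493}$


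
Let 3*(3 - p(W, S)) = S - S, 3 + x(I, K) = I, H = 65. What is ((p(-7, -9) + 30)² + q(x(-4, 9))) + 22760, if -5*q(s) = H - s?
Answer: 119173/5 ≈ 23835.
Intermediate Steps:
x(I, K) = -3 + I
p(W, S) = 3 (p(W, S) = 3 - (S - S)/3 = 3 - ⅓*0 = 3 + 0 = 3)
q(s) = -13 + s/5 (q(s) = -(65 - s)/5 = -13 + s/5)
((p(-7, -9) + 30)² + q(x(-4, 9))) + 22760 = ((3 + 30)² + (-13 + (-3 - 4)/5)) + 22760 = (33² + (-13 + (⅕)*(-7))) + 22760 = (1089 + (-13 - 7/5)) + 22760 = (1089 - 72/5) + 22760 = 5373/5 + 22760 = 119173/5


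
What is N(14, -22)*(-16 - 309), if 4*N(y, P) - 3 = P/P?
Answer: -325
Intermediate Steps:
N(y, P) = 1 (N(y, P) = 3/4 + (P/P)/4 = 3/4 + (1/4)*1 = 3/4 + 1/4 = 1)
N(14, -22)*(-16 - 309) = 1*(-16 - 309) = 1*(-325) = -325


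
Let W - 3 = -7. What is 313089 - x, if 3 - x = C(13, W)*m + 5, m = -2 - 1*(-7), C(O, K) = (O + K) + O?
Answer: 313201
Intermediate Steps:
W = -4 (W = 3 - 7 = -4)
C(O, K) = K + 2*O (C(O, K) = (K + O) + O = K + 2*O)
m = 5 (m = -2 + 7 = 5)
x = -112 (x = 3 - ((-4 + 2*13)*5 + 5) = 3 - ((-4 + 26)*5 + 5) = 3 - (22*5 + 5) = 3 - (110 + 5) = 3 - 1*115 = 3 - 115 = -112)
313089 - x = 313089 - 1*(-112) = 313089 + 112 = 313201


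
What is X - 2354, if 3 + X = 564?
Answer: -1793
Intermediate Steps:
X = 561 (X = -3 + 564 = 561)
X - 2354 = 561 - 2354 = -1793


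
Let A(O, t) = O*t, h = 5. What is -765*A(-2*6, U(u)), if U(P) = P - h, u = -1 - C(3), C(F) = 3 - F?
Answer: -55080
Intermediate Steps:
u = -1 (u = -1 - (3 - 1*3) = -1 - (3 - 3) = -1 - 1*0 = -1 + 0 = -1)
U(P) = -5 + P (U(P) = P - 1*5 = P - 5 = -5 + P)
-765*A(-2*6, U(u)) = -765*(-2*6)*(-5 - 1) = -(-9180)*(-6) = -765*72 = -55080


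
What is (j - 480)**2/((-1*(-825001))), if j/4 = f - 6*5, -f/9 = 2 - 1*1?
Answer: 404496/825001 ≈ 0.49030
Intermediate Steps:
f = -9 (f = -9*(2 - 1*1) = -9*(2 - 1) = -9*1 = -9)
j = -156 (j = 4*(-9 - 6*5) = 4*(-9 - 30) = 4*(-39) = -156)
(j - 480)**2/((-1*(-825001))) = (-156 - 480)**2/((-1*(-825001))) = (-636)**2/825001 = 404496*(1/825001) = 404496/825001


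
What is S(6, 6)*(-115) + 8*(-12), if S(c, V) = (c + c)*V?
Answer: -8376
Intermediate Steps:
S(c, V) = 2*V*c (S(c, V) = (2*c)*V = 2*V*c)
S(6, 6)*(-115) + 8*(-12) = (2*6*6)*(-115) + 8*(-12) = 72*(-115) - 96 = -8280 - 96 = -8376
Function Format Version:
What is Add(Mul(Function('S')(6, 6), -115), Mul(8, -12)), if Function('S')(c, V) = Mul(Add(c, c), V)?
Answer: -8376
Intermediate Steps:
Function('S')(c, V) = Mul(2, V, c) (Function('S')(c, V) = Mul(Mul(2, c), V) = Mul(2, V, c))
Add(Mul(Function('S')(6, 6), -115), Mul(8, -12)) = Add(Mul(Mul(2, 6, 6), -115), Mul(8, -12)) = Add(Mul(72, -115), -96) = Add(-8280, -96) = -8376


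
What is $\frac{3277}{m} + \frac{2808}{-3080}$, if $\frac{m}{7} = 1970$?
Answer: $- \frac{102247}{151690} \approx -0.67405$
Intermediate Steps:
$m = 13790$ ($m = 7 \cdot 1970 = 13790$)
$\frac{3277}{m} + \frac{2808}{-3080} = \frac{3277}{13790} + \frac{2808}{-3080} = 3277 \cdot \frac{1}{13790} + 2808 \left(- \frac{1}{3080}\right) = \frac{3277}{13790} - \frac{351}{385} = - \frac{102247}{151690}$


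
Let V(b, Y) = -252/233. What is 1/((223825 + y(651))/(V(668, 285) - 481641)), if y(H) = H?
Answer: -112222605/52302908 ≈ -2.1456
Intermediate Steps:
V(b, Y) = -252/233 (V(b, Y) = -252*1/233 = -252/233)
1/((223825 + y(651))/(V(668, 285) - 481641)) = 1/((223825 + 651)/(-252/233 - 481641)) = 1/(224476/(-112222605/233)) = 1/(224476*(-233/112222605)) = 1/(-52302908/112222605) = -112222605/52302908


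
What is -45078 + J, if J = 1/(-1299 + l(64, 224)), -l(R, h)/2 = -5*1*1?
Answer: -58105543/1289 ≈ -45078.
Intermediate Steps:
l(R, h) = 10 (l(R, h) = -2*(-5*1) = -(-10) = -2*(-5) = 10)
J = -1/1289 (J = 1/(-1299 + 10) = 1/(-1289) = -1/1289 ≈ -0.00077580)
-45078 + J = -45078 - 1/1289 = -58105543/1289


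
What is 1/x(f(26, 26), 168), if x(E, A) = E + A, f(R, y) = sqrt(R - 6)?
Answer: 42/7051 - sqrt(5)/14102 ≈ 0.0057980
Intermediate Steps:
f(R, y) = sqrt(-6 + R)
x(E, A) = A + E
1/x(f(26, 26), 168) = 1/(168 + sqrt(-6 + 26)) = 1/(168 + sqrt(20)) = 1/(168 + 2*sqrt(5))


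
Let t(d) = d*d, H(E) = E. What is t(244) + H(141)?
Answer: 59677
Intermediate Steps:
t(d) = d**2
t(244) + H(141) = 244**2 + 141 = 59536 + 141 = 59677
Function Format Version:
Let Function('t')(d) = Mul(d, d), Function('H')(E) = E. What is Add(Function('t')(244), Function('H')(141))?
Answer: 59677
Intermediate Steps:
Function('t')(d) = Pow(d, 2)
Add(Function('t')(244), Function('H')(141)) = Add(Pow(244, 2), 141) = Add(59536, 141) = 59677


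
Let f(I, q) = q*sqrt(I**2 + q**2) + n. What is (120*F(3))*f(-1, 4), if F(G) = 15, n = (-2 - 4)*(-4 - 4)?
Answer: 86400 + 7200*sqrt(17) ≈ 1.1609e+5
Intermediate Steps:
n = 48 (n = -6*(-8) = 48)
f(I, q) = 48 + q*sqrt(I**2 + q**2) (f(I, q) = q*sqrt(I**2 + q**2) + 48 = 48 + q*sqrt(I**2 + q**2))
(120*F(3))*f(-1, 4) = (120*15)*(48 + 4*sqrt((-1)**2 + 4**2)) = 1800*(48 + 4*sqrt(1 + 16)) = 1800*(48 + 4*sqrt(17)) = 86400 + 7200*sqrt(17)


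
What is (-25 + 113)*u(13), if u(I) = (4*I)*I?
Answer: 59488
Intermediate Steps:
u(I) = 4*I²
(-25 + 113)*u(13) = (-25 + 113)*(4*13²) = 88*(4*169) = 88*676 = 59488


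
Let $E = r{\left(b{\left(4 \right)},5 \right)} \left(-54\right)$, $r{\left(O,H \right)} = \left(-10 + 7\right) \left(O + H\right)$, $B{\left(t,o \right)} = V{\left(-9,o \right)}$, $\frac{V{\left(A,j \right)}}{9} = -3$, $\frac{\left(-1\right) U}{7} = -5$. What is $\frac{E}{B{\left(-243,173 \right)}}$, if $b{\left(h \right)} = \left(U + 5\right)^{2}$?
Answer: $-9630$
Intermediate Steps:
$U = 35$ ($U = \left(-7\right) \left(-5\right) = 35$)
$V{\left(A,j \right)} = -27$ ($V{\left(A,j \right)} = 9 \left(-3\right) = -27$)
$B{\left(t,o \right)} = -27$
$b{\left(h \right)} = 1600$ ($b{\left(h \right)} = \left(35 + 5\right)^{2} = 40^{2} = 1600$)
$r{\left(O,H \right)} = - 3 H - 3 O$ ($r{\left(O,H \right)} = - 3 \left(H + O\right) = - 3 H - 3 O$)
$E = 260010$ ($E = \left(\left(-3\right) 5 - 4800\right) \left(-54\right) = \left(-15 - 4800\right) \left(-54\right) = \left(-4815\right) \left(-54\right) = 260010$)
$\frac{E}{B{\left(-243,173 \right)}} = \frac{260010}{-27} = 260010 \left(- \frac{1}{27}\right) = -9630$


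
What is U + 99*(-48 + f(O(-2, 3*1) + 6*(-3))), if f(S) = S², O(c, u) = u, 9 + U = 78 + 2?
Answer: 17594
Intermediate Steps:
U = 71 (U = -9 + (78 + 2) = -9 + 80 = 71)
U + 99*(-48 + f(O(-2, 3*1) + 6*(-3))) = 71 + 99*(-48 + (3*1 + 6*(-3))²) = 71 + 99*(-48 + (3 - 18)²) = 71 + 99*(-48 + (-15)²) = 71 + 99*(-48 + 225) = 71 + 99*177 = 71 + 17523 = 17594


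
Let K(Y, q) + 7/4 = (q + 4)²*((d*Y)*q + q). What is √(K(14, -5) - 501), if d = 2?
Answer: I*√2591/2 ≈ 25.451*I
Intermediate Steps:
K(Y, q) = -7/4 + (4 + q)²*(q + 2*Y*q) (K(Y, q) = -7/4 + (q + 4)²*((2*Y)*q + q) = -7/4 + (4 + q)²*(2*Y*q + q) = -7/4 + (4 + q)²*(q + 2*Y*q))
√(K(14, -5) - 501) = √((-7/4 - 5*(4 - 5)² + 2*14*(-5)*(4 - 5)²) - 501) = √((-7/4 - 5*(-1)² + 2*14*(-5)*(-1)²) - 501) = √((-7/4 - 5*1 + 2*14*(-5)*1) - 501) = √((-7/4 - 5 - 140) - 501) = √(-587/4 - 501) = √(-2591/4) = I*√2591/2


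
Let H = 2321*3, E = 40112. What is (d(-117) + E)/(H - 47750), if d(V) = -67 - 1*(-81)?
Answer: -40126/40787 ≈ -0.98379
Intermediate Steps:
d(V) = 14 (d(V) = -67 + 81 = 14)
H = 6963
(d(-117) + E)/(H - 47750) = (14 + 40112)/(6963 - 47750) = 40126/(-40787) = 40126*(-1/40787) = -40126/40787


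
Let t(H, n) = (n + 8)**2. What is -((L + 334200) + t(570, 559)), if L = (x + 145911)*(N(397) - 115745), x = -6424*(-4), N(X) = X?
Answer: 19793868547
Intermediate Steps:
t(H, n) = (8 + n)**2
x = 25696
L = -19794524236 (L = (25696 + 145911)*(397 - 115745) = 171607*(-115348) = -19794524236)
-((L + 334200) + t(570, 559)) = -((-19794524236 + 334200) + (8 + 559)**2) = -(-19794190036 + 567**2) = -(-19794190036 + 321489) = -1*(-19793868547) = 19793868547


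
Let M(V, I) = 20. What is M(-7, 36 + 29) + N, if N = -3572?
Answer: -3552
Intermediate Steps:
M(-7, 36 + 29) + N = 20 - 3572 = -3552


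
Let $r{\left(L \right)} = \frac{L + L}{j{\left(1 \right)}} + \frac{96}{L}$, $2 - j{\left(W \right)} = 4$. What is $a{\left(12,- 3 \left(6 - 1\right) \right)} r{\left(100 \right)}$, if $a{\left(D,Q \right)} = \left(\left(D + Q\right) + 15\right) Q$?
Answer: $\frac{89136}{5} \approx 17827.0$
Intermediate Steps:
$j{\left(W \right)} = -2$ ($j{\left(W \right)} = 2 - 4 = -2$)
$a{\left(D,Q \right)} = Q \left(15 + D + Q\right)$ ($a{\left(D,Q \right)} = \left(15 + D + Q\right) Q = Q \left(15 + D + Q\right)$)
$r{\left(L \right)} = - L + \frac{96}{L}$ ($r{\left(L \right)} = \frac{L + L}{-2} + \frac{96}{L} = 2 L \left(- \frac{1}{2}\right) + \frac{96}{L} = - L + \frac{96}{L}$)
$a{\left(12,- 3 \left(6 - 1\right) \right)} r{\left(100 \right)} = - 3 \left(6 - 1\right) \left(15 + 12 - 3 \left(6 - 1\right)\right) \left(\left(-1\right) 100 + \frac{96}{100}\right) = \left(-3\right) 5 \left(15 + 12 - 15\right) \left(-100 + 96 \cdot \frac{1}{100}\right) = - 15 \left(15 + 12 - 15\right) \left(-100 + \frac{24}{25}\right) = \left(-15\right) 12 \left(- \frac{2476}{25}\right) = \left(-180\right) \left(- \frac{2476}{25}\right) = \frac{89136}{5}$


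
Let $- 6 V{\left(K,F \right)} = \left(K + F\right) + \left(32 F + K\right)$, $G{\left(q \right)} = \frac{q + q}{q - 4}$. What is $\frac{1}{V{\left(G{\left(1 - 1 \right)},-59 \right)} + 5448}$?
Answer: $\frac{2}{11545} \approx 0.00017324$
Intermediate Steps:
$G{\left(q \right)} = \frac{2 q}{-4 + q}$
$V{\left(K,F \right)} = - \frac{11 F}{2} - \frac{K}{3}$ ($V{\left(K,F \right)} = - \frac{\left(K + F\right) + \left(32 F + K\right)}{6} = - \frac{\left(F + K\right) + \left(K + 32 F\right)}{6} = - \frac{2 K + 33 F}{6} = - \frac{11 F}{2} - \frac{K}{3}$)
$\frac{1}{V{\left(G{\left(1 - 1 \right)},-59 \right)} + 5448} = \frac{1}{\left(\left(- \frac{11}{2}\right) \left(-59\right) - \frac{2 \left(1 - 1\right) \frac{1}{-4 + \left(1 - 1\right)}}{3}\right) + 5448} = \frac{1}{\left(\frac{649}{2} - \frac{2 \left(1 - 1\right) \frac{1}{-4 + \left(1 - 1\right)}}{3}\right) + 5448} = \frac{1}{\left(\frac{649}{2} - \frac{2 \cdot 0 \frac{1}{-4 + 0}}{3}\right) + 5448} = \frac{1}{\left(\frac{649}{2} - \frac{2 \cdot 0 \frac{1}{-4}}{3}\right) + 5448} = \frac{1}{\left(\frac{649}{2} - \frac{2 \cdot 0 \left(- \frac{1}{4}\right)}{3}\right) + 5448} = \frac{1}{\left(\frac{649}{2} - 0\right) + 5448} = \frac{1}{\left(\frac{649}{2} + 0\right) + 5448} = \frac{1}{\frac{649}{2} + 5448} = \frac{1}{\frac{11545}{2}} = \frac{2}{11545}$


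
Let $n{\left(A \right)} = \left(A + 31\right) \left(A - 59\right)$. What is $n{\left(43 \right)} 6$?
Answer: $-7104$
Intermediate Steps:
$n{\left(A \right)} = \left(-59 + A\right) \left(31 + A\right)$ ($n{\left(A \right)} = \left(31 + A\right) \left(-59 + A\right) = \left(-59 + A\right) \left(31 + A\right)$)
$n{\left(43 \right)} 6 = \left(-1829 + 43^{2} - 1204\right) 6 = \left(-1829 + 1849 - 1204\right) 6 = \left(-1184\right) 6 = -7104$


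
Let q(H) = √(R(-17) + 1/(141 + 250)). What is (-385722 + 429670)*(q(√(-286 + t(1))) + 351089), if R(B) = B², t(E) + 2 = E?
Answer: 15429659372 + 439480*√441830/391 ≈ 1.5430e+10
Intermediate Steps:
t(E) = -2 + E
q(H) = 10*√441830/391 (q(H) = √((-17)² + 1/(141 + 250)) = √(289 + 1/391) = √(113000/391) = 10*√441830/391)
(-385722 + 429670)*(q(√(-286 + t(1))) + 351089) = (-385722 + 429670)*(10*√441830/391 + 351089) = 43948*(351089 + 10*√441830/391) = 15429659372 + 439480*√441830/391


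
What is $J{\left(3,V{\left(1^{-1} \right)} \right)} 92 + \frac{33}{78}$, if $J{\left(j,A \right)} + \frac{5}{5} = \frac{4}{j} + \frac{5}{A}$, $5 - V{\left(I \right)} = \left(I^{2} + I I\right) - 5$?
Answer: $\frac{3455}{39} \approx 88.59$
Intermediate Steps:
$V{\left(I \right)} = 10 - 2 I^{2}$ ($V{\left(I \right)} = 5 - \left(\left(I^{2} + I I\right) - 5\right) = 5 - \left(\left(I^{2} + I^{2}\right) - 5\right) = 5 - \left(2 I^{2} - 5\right) = 5 - \left(-5 + 2 I^{2}\right) = 10 - 2 I^{2}$)
$J{\left(j,A \right)} = -1 + \frac{4}{j} + \frac{5}{A}$ ($J{\left(j,A \right)} = -1 + \left(\frac{4}{j} + \frac{5}{A}\right) = -1 + \frac{4}{j} + \frac{5}{A}$)
$J{\left(3,V{\left(1^{-1} \right)} \right)} 92 + \frac{33}{78} = \left(-1 + \frac{4}{3} + \frac{5}{10 - 2 \left(1^{-1}\right)^{2}}\right) 92 + \frac{33}{78} = \left(-1 + 4 \cdot \frac{1}{3} + \frac{5}{10 - 2 \cdot 1^{2}}\right) 92 + 33 \cdot \frac{1}{78} = \left(-1 + \frac{4}{3} + \frac{5}{10 - 2}\right) 92 + \frac{11}{26} = \left(-1 + \frac{4}{3} + \frac{5}{8}\right) 92 + \frac{11}{26} = \frac{23}{24} \cdot 92 + \frac{11}{26} = \frac{529}{6} + \frac{11}{26} = \frac{3455}{39}$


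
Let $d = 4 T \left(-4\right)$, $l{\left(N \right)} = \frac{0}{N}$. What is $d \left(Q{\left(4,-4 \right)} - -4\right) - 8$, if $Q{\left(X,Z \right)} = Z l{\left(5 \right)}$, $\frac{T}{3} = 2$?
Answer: $-392$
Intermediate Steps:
$T = 6$ ($T = 3 \cdot 2 = 6$)
$l{\left(N \right)} = 0$
$d = -96$ ($d = 4 \cdot 6 \left(-4\right) = 24 \left(-4\right) = -96$)
$Q{\left(X,Z \right)} = 0$ ($Q{\left(X,Z \right)} = Z 0 = 0$)
$d \left(Q{\left(4,-4 \right)} - -4\right) - 8 = - 96 \left(0 - -4\right) - 8 = - 96 \left(0 + 4\right) - 8 = \left(-96\right) 4 - 8 = -384 - 8 = -392$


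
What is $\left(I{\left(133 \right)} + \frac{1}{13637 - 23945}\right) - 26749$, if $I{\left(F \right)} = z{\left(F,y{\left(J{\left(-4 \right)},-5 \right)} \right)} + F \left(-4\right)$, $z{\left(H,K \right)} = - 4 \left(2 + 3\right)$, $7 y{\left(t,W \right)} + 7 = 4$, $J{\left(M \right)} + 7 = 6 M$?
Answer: $- \frac{281418709}{10308} \approx -27301.0$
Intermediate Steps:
$J{\left(M \right)} = -7 + 6 M$
$y{\left(t,W \right)} = - \frac{3}{7}$ ($y{\left(t,W \right)} = -1 + \frac{1}{7} \cdot 4 = -1 + \frac{4}{7} = - \frac{3}{7}$)
$z{\left(H,K \right)} = -20$ ($z{\left(H,K \right)} = \left(-4\right) 5 = -20$)
$I{\left(F \right)} = -20 - 4 F$ ($I{\left(F \right)} = -20 + F \left(-4\right) = -20 - 4 F$)
$\left(I{\left(133 \right)} + \frac{1}{13637 - 23945}\right) - 26749 = \left(\left(-20 - 532\right) + \frac{1}{13637 - 23945}\right) - 26749 = \left(\left(-20 - 532\right) + \frac{1}{-10308}\right) - 26749 = \left(-552 - \frac{1}{10308}\right) - 26749 = - \frac{5690017}{10308} - 26749 = - \frac{281418709}{10308}$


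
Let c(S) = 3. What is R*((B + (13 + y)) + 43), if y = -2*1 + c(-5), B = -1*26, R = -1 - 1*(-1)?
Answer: 0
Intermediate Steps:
R = 0 (R = -1 + 1 = 0)
B = -26
y = 1 (y = -2*1 + 3 = -2 + 3 = 1)
R*((B + (13 + y)) + 43) = 0*((-26 + (13 + 1)) + 43) = 0*((-26 + 14) + 43) = 0*(-12 + 43) = 0*31 = 0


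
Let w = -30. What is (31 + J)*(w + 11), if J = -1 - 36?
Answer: 114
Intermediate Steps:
J = -37
(31 + J)*(w + 11) = (31 - 37)*(-30 + 11) = -6*(-19) = 114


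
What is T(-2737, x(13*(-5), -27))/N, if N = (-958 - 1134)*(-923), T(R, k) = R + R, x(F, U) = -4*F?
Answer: -2737/965458 ≈ -0.0028349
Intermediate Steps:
T(R, k) = 2*R
N = 1930916 (N = -2092*(-923) = 1930916)
T(-2737, x(13*(-5), -27))/N = (2*(-2737))/1930916 = -5474*1/1930916 = -2737/965458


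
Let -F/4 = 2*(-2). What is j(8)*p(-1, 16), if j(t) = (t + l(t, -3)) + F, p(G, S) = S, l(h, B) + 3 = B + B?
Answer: 240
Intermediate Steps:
l(h, B) = -3 + 2*B (l(h, B) = -3 + (B + B) = -3 + 2*B)
F = 16 (F = -8*(-2) = -4*(-4) = 16)
j(t) = 7 + t (j(t) = (t + (-3 + 2*(-3))) + 16 = (t + (-3 - 6)) + 16 = (t - 9) + 16 = (-9 + t) + 16 = 7 + t)
j(8)*p(-1, 16) = (7 + 8)*16 = 15*16 = 240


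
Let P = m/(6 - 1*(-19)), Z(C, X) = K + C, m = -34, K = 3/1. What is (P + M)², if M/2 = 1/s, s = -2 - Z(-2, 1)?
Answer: 23104/5625 ≈ 4.1074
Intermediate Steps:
K = 3 (K = 3*1 = 3)
Z(C, X) = 3 + C
s = -3 (s = -2 - (3 - 2) = -2 - 1*1 = -2 - 1 = -3)
P = -34/25 (P = -34/(6 - 1*(-19)) = -34/(6 + 19) = -34/25 ≈ -1.3600)
M = -⅔ (M = 2/(-3) = 2*(-⅓) = -⅔ ≈ -0.66667)
(P + M)² = (-34/25 - ⅔)² = (-152/75)² = 23104/5625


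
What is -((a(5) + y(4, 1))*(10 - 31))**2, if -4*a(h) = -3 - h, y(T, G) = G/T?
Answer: -35721/16 ≈ -2232.6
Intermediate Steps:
a(h) = 3/4 + h/4 (a(h) = -(-3 - h)/4 = 3/4 + h/4)
-((a(5) + y(4, 1))*(10 - 31))**2 = -(((3/4 + (1/4)*5) + 1/4)*(10 - 31))**2 = -(((3/4 + 5/4) + 1*(1/4))*(-21))**2 = -((2 + 1/4)*(-21))**2 = -((9/4)*(-21))**2 = -(-189/4)**2 = -1*35721/16 = -35721/16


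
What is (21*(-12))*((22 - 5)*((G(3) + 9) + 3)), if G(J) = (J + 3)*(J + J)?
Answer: -205632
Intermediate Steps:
G(J) = 2*J*(3 + J) (G(J) = (3 + J)*(2*J) = 2*J*(3 + J))
(21*(-12))*((22 - 5)*((G(3) + 9) + 3)) = (21*(-12))*((22 - 5)*((2*3*(3 + 3) + 9) + 3)) = -4284*((2*3*6 + 9) + 3) = -4284*((36 + 9) + 3) = -4284*(45 + 3) = -4284*48 = -252*816 = -205632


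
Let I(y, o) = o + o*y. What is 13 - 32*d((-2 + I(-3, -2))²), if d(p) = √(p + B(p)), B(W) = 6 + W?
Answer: 13 - 32*√14 ≈ -106.73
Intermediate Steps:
d(p) = √(6 + 2*p) (d(p) = √(p + (6 + p)) = √(6 + 2*p))
13 - 32*d((-2 + I(-3, -2))²) = 13 - 32*√(6 + 2*(-2 - 2*(1 - 3))²) = 13 - 32*√(6 + 2*(-2 - 2*(-2))²) = 13 - 32*√(6 + 2*(-2 + 4)²) = 13 - 32*√(6 + 2*2²) = 13 - 32*√(6 + 2*4) = 13 - 32*√(6 + 8) = 13 - 32*√14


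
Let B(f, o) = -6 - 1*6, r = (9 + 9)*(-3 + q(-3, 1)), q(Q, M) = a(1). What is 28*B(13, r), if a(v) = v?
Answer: -336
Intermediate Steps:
q(Q, M) = 1
r = -36 (r = (9 + 9)*(-3 + 1) = 18*(-2) = -36)
B(f, o) = -12 (B(f, o) = -6 - 6 = -12)
28*B(13, r) = 28*(-12) = -336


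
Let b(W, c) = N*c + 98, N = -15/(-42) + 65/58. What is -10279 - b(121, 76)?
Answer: -2129331/203 ≈ -10489.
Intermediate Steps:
N = 300/203 (N = -15*(-1/42) + 65*(1/58) = 5/14 + 65/58 = 300/203 ≈ 1.4778)
b(W, c) = 98 + 300*c/203 (b(W, c) = 300*c/203 + 98 = 98 + 300*c/203)
-10279 - b(121, 76) = -10279 - (98 + (300/203)*76) = -10279 - (98 + 22800/203) = -10279 - 1*42694/203 = -10279 - 42694/203 = -2129331/203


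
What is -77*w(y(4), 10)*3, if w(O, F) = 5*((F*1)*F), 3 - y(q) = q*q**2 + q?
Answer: -115500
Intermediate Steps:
y(q) = 3 - q - q**3 (y(q) = 3 - (q*q**2 + q) = 3 - (q**3 + q) = 3 - (q + q**3) = 3 + (-q - q**3) = 3 - q - q**3)
w(O, F) = 5*F**2 (w(O, F) = 5*(F*F) = 5*F**2)
-77*w(y(4), 10)*3 = -77*5*10**2*3 = -77*5*100*3 = -38500*3 = -77*1500 = -115500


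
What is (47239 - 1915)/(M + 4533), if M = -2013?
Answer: 1259/70 ≈ 17.986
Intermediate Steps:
(47239 - 1915)/(M + 4533) = (47239 - 1915)/(-2013 + 4533) = 45324/2520 = 45324*(1/2520) = 1259/70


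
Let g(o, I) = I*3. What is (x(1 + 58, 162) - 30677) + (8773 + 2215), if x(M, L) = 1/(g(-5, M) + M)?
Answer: -4646603/236 ≈ -19689.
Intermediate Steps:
g(o, I) = 3*I
x(M, L) = 1/(4*M) (x(M, L) = 1/(3*M + M) = 1/(4*M))
(x(1 + 58, 162) - 30677) + (8773 + 2215) = (1/(4*(1 + 58)) - 30677) + (8773 + 2215) = ((¼)/59 - 30677) + 10988 = ((¼)*(1/59) - 30677) + 10988 = (1/236 - 30677) + 10988 = -7239771/236 + 10988 = -4646603/236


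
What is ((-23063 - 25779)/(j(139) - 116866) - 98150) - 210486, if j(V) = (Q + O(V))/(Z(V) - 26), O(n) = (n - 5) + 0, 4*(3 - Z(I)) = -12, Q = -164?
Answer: -72137085960/233729 ≈ -3.0864e+5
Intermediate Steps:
Z(I) = 6 (Z(I) = 3 - ¼*(-12) = 3 + 3 = 6)
O(n) = -5 + n (O(n) = (-5 + n) + 0 = -5 + n)
j(V) = 169/20 - V/20 (j(V) = (-164 + (-5 + V))/(6 - 26) = (-169 + V)/(-20) = (-169 + V)*(-1/20) = 169/20 - V/20)
((-23063 - 25779)/(j(139) - 116866) - 98150) - 210486 = ((-23063 - 25779)/((169/20 - 1/20*139) - 116866) - 98150) - 210486 = (-48842/((169/20 - 139/20) - 116866) - 98150) - 210486 = (-48842/(3/2 - 116866) - 98150) - 210486 = (-48842/(-233729/2) - 98150) - 210486 = (-48842*(-2/233729) - 98150) - 210486 = (97684/233729 - 98150) - 210486 = -22940403666/233729 - 210486 = -72137085960/233729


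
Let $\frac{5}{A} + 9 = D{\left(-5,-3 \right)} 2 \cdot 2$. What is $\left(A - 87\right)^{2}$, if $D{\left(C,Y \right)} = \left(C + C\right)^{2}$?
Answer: $\frac{1156816144}{152881} \approx 7566.8$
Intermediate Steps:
$D{\left(C,Y \right)} = 4 C^{2}$ ($D{\left(C,Y \right)} = \left(2 C\right)^{2} = 4 C^{2}$)
$A = \frac{5}{391}$ ($A = \frac{5}{-9 + 4 \left(-5\right)^{2} \cdot 2 \cdot 2} = \frac{5}{-9 + 4 \cdot 25 \cdot 2 \cdot 2} = \frac{5}{-9 + 100 \cdot 2 \cdot 2} = \frac{5}{-9 + 200 \cdot 2} = \frac{5}{-9 + 400} = \frac{5}{391} \approx 0.012788$)
$\left(A - 87\right)^{2} = \left(\frac{5}{391} - 87\right)^{2} = \left(- \frac{34012}{391}\right)^{2} = \frac{1156816144}{152881}$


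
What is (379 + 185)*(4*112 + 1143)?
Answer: 897324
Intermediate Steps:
(379 + 185)*(4*112 + 1143) = 564*(448 + 1143) = 564*1591 = 897324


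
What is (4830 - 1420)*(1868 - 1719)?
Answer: 508090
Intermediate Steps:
(4830 - 1420)*(1868 - 1719) = 3410*149 = 508090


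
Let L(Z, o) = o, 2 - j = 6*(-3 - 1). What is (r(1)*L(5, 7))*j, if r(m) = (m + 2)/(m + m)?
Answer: 273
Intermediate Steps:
j = 26 (j = 2 - 6*(-3 - 1) = 2 - 6*(-4) = 2 - 1*(-24) = 2 + 24 = 26)
r(m) = (2 + m)/(2*m) (r(m) = (2 + m)/((2*m)) = (2 + m)*(1/(2*m)) = (2 + m)/(2*m))
(r(1)*L(5, 7))*j = (((1/2)*(2 + 1)/1)*7)*26 = (((1/2)*1*3)*7)*26 = ((3/2)*7)*26 = (21/2)*26 = 273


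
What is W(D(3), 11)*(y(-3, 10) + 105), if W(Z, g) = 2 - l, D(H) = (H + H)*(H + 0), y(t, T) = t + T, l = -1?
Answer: 336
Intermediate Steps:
y(t, T) = T + t
D(H) = 2*H² (D(H) = (2*H)*H = 2*H²)
W(Z, g) = 3 (W(Z, g) = 2 - 1*(-1) = 2 + 1 = 3)
W(D(3), 11)*(y(-3, 10) + 105) = 3*((10 - 3) + 105) = 3*(7 + 105) = 3*112 = 336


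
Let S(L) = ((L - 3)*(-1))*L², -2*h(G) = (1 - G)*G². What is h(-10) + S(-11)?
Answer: 1144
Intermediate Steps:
h(G) = -G²*(1 - G)/2 (h(G) = -(1 - G)*G²/2 = -G²*(1 - G)/2)
S(L) = L²*(3 - L) (S(L) = ((-3 + L)*(-1))*L² = (3 - L)*L² = L²*(3 - L))
h(-10) + S(-11) = (½)*(-10)²*(-1 - 10) + (-11)²*(3 - 1*(-11)) = (½)*100*(-11) + 121*(3 + 11) = -550 + 121*14 = -550 + 1694 = 1144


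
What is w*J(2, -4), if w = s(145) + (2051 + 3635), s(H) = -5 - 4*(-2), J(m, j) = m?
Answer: 11378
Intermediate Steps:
s(H) = 3 (s(H) = -5 + 8 = 3)
w = 5689 (w = 3 + (2051 + 3635) = 3 + 5686 = 5689)
w*J(2, -4) = 5689*2 = 11378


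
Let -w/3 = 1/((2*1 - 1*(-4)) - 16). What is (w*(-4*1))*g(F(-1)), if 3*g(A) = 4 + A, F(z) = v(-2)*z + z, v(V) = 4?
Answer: ⅖ ≈ 0.40000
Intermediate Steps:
F(z) = 5*z (F(z) = 4*z + z = 5*z)
g(A) = 4/3 + A/3 (g(A) = (4 + A)/3 = 4/3 + A/3)
w = 3/10 (w = -3/((2*1 - 1*(-4)) - 16) = -3/((2 + 4) - 16) = -3/(6 - 16) = -3/(-10) = -3*(-⅒) = 3/10 ≈ 0.30000)
(w*(-4*1))*g(F(-1)) = (3*(-4*1)/10)*(4/3 + (5*(-1))/3) = ((3/10)*(-4))*(4/3 + (⅓)*(-5)) = -6*(4/3 - 5/3)/5 = -6/5*(-⅓) = ⅖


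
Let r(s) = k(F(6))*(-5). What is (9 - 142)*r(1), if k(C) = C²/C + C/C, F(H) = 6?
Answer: 4655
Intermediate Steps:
k(C) = 1 + C (k(C) = C + 1 = 1 + C)
r(s) = -35 (r(s) = (1 + 6)*(-5) = 7*(-5) = -35)
(9 - 142)*r(1) = (9 - 142)*(-35) = -133*(-35) = 4655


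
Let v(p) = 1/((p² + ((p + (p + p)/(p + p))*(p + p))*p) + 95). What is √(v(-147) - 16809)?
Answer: I*√166159080579689827/3144062 ≈ 129.65*I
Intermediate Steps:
v(p) = 1/(95 + p² + 2*p²*(1 + p)) (v(p) = 1/((p² + ((p + (2*p)/((2*p)))*(2*p))*p) + 95) = 1/((p² + ((p + (2*p)*(1/(2*p)))*(2*p))*p) + 95) = 1/((p² + ((p + 1)*(2*p))*p) + 95) = 1/((p² + ((1 + p)*(2*p))*p) + 95) = 1/((p² + (2*p*(1 + p))*p) + 95) = 1/((p² + 2*p²*(1 + p)) + 95) = 1/(95 + p² + 2*p²*(1 + p)))
√(v(-147) - 16809) = √(1/(95 + 2*(-147)³ + 3*(-147)²) - 16809) = √(1/(95 + 2*(-3176523) + 3*21609) - 16809) = √(1/(95 - 6353046 + 64827) - 16809) = √(1/(-6288124) - 16809) = √(-1/6288124 - 16809) = √(-105697076317/6288124) = I*√166159080579689827/3144062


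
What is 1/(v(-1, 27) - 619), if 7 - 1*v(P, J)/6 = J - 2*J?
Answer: -1/415 ≈ -0.0024096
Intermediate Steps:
v(P, J) = 42 + 6*J (v(P, J) = 42 - 6*(J - 2*J) = 42 - (-6)*J = 42 + 6*J)
1/(v(-1, 27) - 619) = 1/((42 + 6*27) - 619) = 1/((42 + 162) - 619) = 1/(204 - 619) = 1/(-415) = -1/415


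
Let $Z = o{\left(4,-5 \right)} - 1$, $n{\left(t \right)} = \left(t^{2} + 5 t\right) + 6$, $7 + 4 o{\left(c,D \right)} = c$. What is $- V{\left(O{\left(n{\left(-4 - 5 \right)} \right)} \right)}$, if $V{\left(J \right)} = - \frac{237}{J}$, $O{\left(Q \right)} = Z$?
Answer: $- \frac{948}{7} \approx -135.43$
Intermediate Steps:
$o{\left(c,D \right)} = - \frac{7}{4} + \frac{c}{4}$
$n{\left(t \right)} = 6 + t^{2} + 5 t$
$Z = - \frac{7}{4}$ ($Z = \left(- \frac{7}{4} + \frac{1}{4} \cdot 4\right) - 1 = \left(- \frac{7}{4} + 1\right) - 1 = - \frac{3}{4} - 1 = - \frac{7}{4} \approx -1.75$)
$O{\left(Q \right)} = - \frac{7}{4}$
$- V{\left(O{\left(n{\left(-4 - 5 \right)} \right)} \right)} = - \frac{-237}{- \frac{7}{4}} = - \frac{\left(-237\right) \left(-4\right)}{7} = \left(-1\right) \frac{948}{7} = - \frac{948}{7}$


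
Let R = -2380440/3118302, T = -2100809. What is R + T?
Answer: -1091826547793/519717 ≈ -2.1008e+6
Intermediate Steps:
R = -396740/519717 (R = -2380440*1/3118302 = -396740/519717 ≈ -0.76338)
R + T = -396740/519717 - 2100809 = -1091826547793/519717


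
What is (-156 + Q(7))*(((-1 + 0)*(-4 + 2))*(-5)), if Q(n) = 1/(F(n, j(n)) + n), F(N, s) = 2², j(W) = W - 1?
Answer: 17150/11 ≈ 1559.1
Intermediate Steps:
j(W) = -1 + W
F(N, s) = 4
Q(n) = 1/(4 + n)
(-156 + Q(7))*(((-1 + 0)*(-4 + 2))*(-5)) = (-156 + 1/(4 + 7))*(((-1 + 0)*(-4 + 2))*(-5)) = (-156 + 1/11)*(-1*(-2)*(-5)) = (-156 + 1/11)*(2*(-5)) = -1715/11*(-10) = 17150/11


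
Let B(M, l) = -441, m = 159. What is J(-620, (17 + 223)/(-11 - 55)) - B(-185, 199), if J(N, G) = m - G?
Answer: 6640/11 ≈ 603.64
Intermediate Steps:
J(N, G) = 159 - G
J(-620, (17 + 223)/(-11 - 55)) - B(-185, 199) = (159 - (17 + 223)/(-11 - 55)) - 1*(-441) = (159 - 240/(-66)) + 441 = (159 - 240*(-1)/66) + 441 = (159 - 1*(-40/11)) + 441 = (159 + 40/11) + 441 = 1789/11 + 441 = 6640/11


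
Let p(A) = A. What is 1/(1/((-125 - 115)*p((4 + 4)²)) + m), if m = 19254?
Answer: 15360/295741439 ≈ 5.1937e-5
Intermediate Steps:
1/(1/((-125 - 115)*p((4 + 4)²)) + m) = 1/(1/((-125 - 115)*(4 + 4)²) + 19254) = 1/(1/(-240*8²) + 19254) = 1/(1/(-240*64) + 19254) = 1/(1/(-15360) + 19254) = 1/(-1/15360 + 19254) = 1/(295741439/15360) = 15360/295741439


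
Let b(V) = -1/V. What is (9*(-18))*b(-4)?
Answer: -81/2 ≈ -40.500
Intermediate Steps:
(9*(-18))*b(-4) = (9*(-18))*(-1/(-4)) = -(-162)*(-1)/4 = -162*1/4 = -81/2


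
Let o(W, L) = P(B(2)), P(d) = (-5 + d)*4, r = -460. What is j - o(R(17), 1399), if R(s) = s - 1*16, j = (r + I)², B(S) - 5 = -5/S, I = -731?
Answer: 1418491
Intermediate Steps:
B(S) = 5 - 5/S
j = 1418481 (j = (-460 - 731)² = (-1191)² = 1418481)
R(s) = -16 + s (R(s) = s - 16 = -16 + s)
P(d) = -20 + 4*d
o(W, L) = -10 (o(W, L) = -20 + 4*(5 - 5/2) = -20 + 4*(5/2) = -20 + 10 = -10)
j - o(R(17), 1399) = 1418481 - 1*(-10) = 1418481 + 10 = 1418491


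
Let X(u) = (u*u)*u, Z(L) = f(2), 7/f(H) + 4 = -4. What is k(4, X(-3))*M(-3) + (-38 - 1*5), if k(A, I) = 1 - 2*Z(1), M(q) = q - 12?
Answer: -337/4 ≈ -84.250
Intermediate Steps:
f(H) = -7/8 (f(H) = 7/(-4 - 4) = 7/(-8) = 7*(-⅛) = -7/8)
Z(L) = -7/8
M(q) = -12 + q
X(u) = u³ (X(u) = u²*u = u³)
k(A, I) = 11/4 (k(A, I) = 1 - 2*(-7/8) = 1 + 7/4 = 11/4)
k(4, X(-3))*M(-3) + (-38 - 1*5) = 11*(-12 - 3)/4 + (-38 - 1*5) = (11/4)*(-15) + (-38 - 5) = -165/4 - 43 = -337/4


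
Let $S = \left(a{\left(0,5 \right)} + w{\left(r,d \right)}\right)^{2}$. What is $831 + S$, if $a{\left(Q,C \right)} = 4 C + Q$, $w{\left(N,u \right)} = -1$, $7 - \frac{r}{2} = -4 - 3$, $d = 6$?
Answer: $1192$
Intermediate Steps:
$r = 28$ ($r = 14 - 2 \left(-4 - 3\right) = 14 - -14 = 14 + 14 = 28$)
$a{\left(Q,C \right)} = Q + 4 C$
$S = 361$ ($S = \left(\left(0 + 4 \cdot 5\right) - 1\right)^{2} = \left(\left(0 + 20\right) - 1\right)^{2} = \left(20 - 1\right)^{2} = 19^{2} = 361$)
$831 + S = 831 + 361 = 1192$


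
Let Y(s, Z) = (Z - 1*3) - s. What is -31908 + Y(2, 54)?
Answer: -31859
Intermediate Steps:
Y(s, Z) = -3 + Z - s (Y(s, Z) = (Z - 3) - s = (-3 + Z) - s = -3 + Z - s)
-31908 + Y(2, 54) = -31908 + (-3 + 54 - 1*2) = -31908 + (-3 + 54 - 2) = -31908 + 49 = -31859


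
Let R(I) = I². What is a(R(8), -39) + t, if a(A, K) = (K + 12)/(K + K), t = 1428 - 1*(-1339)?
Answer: 71951/26 ≈ 2767.3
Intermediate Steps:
t = 2767 (t = 1428 + 1339 = 2767)
a(A, K) = (12 + K)/(2*K) (a(A, K) = (12 + K)/((2*K)) = (12 + K)*(1/(2*K)) = (12 + K)/(2*K))
a(R(8), -39) + t = (½)*(12 - 39)/(-39) + 2767 = (½)*(-1/39)*(-27) + 2767 = 9/26 + 2767 = 71951/26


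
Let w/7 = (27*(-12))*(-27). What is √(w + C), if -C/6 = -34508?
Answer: 2*√67071 ≈ 517.96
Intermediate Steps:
w = 61236 (w = 7*((27*(-12))*(-27)) = 7*(-324*(-27)) = 7*8748 = 61236)
C = 207048 (C = -6*(-34508) = 207048)
√(w + C) = √(61236 + 207048) = √268284 = 2*√67071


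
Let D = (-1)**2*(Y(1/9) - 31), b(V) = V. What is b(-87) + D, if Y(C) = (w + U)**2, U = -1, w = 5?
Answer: -102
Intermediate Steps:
Y(C) = 16 (Y(C) = (5 - 1)**2 = 4**2 = 16)
D = -15 (D = (-1)**2*(16 - 31) = 1*(-15) = -15)
b(-87) + D = -87 - 15 = -102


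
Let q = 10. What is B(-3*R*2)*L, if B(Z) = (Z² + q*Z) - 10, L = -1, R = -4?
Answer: -806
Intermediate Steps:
B(Z) = -10 + Z² + 10*Z (B(Z) = (Z² + 10*Z) - 10 = -10 + Z² + 10*Z)
B(-3*R*2)*L = (-10 + (-3*(-4)*2)² + 10*(-3*(-4)*2))*(-1) = (-10 + (12*2)² + 10*(12*2))*(-1) = (-10 + 24² + 10*24)*(-1) = (-10 + 576 + 240)*(-1) = 806*(-1) = -806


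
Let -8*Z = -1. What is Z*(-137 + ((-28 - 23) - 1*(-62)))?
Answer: -63/4 ≈ -15.750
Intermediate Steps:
Z = ⅛ (Z = -⅛*(-1) = ⅛ ≈ 0.12500)
Z*(-137 + ((-28 - 23) - 1*(-62))) = (-137 + ((-28 - 23) - 1*(-62)))/8 = (-137 + (-51 + 62))/8 = (-137 + 11)/8 = (⅛)*(-126) = -63/4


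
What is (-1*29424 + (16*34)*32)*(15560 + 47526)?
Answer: -758041376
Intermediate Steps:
(-1*29424 + (16*34)*32)*(15560 + 47526) = (-29424 + 544*32)*63086 = (-29424 + 17408)*63086 = -12016*63086 = -758041376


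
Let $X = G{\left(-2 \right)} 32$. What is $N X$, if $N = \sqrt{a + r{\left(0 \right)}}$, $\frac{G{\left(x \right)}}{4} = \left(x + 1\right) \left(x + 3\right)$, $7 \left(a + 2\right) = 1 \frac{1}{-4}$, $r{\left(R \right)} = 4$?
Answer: $- \frac{64 \sqrt{385}}{7} \approx -179.4$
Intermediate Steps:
$a = - \frac{57}{28}$ ($a = -2 + \frac{1 \frac{1}{-4}}{7} = -2 + \frac{1 \left(- \frac{1}{4}\right)}{7} = -2 + \frac{1}{7} \left(- \frac{1}{4}\right) = -2 - \frac{1}{28} = - \frac{57}{28} \approx -2.0357$)
$G{\left(x \right)} = 4 \left(1 + x\right) \left(3 + x\right)$ ($G{\left(x \right)} = 4 \left(x + 1\right) \left(x + 3\right) = 4 \left(1 + x\right) \left(3 + x\right)$)
$X = -128$ ($X = \left(12 + 4 \left(-2\right)^{2} + 16 \left(-2\right)\right) 32 = \left(12 + 4 \cdot 4 - 32\right) 32 = \left(12 + 16 - 32\right) 32 = \left(-4\right) 32 = -128$)
$N = \frac{\sqrt{385}}{14}$ ($N = \sqrt{- \frac{57}{28} + 4} = \sqrt{\frac{55}{28}} = \frac{\sqrt{385}}{14} \approx 1.4015$)
$N X = \frac{\sqrt{385}}{14} \left(-128\right) = - \frac{64 \sqrt{385}}{7}$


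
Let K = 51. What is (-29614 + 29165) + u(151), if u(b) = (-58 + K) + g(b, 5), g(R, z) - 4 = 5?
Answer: -447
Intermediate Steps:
g(R, z) = 9 (g(R, z) = 4 + 5 = 9)
u(b) = 2 (u(b) = (-58 + 51) + 9 = -7 + 9 = 2)
(-29614 + 29165) + u(151) = (-29614 + 29165) + 2 = -449 + 2 = -447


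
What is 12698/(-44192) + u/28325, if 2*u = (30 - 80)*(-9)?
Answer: -6994553/25034768 ≈ -0.27939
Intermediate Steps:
u = 225 (u = ((30 - 80)*(-9))/2 = (-50*(-9))/2 = (½)*450 = 225)
12698/(-44192) + u/28325 = 12698/(-44192) + 225/28325 = 12698*(-1/44192) + 225*(1/28325) = -6349/22096 + 9/1133 = -6994553/25034768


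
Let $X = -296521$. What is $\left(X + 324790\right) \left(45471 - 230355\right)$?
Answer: $-5226485796$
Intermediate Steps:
$\left(X + 324790\right) \left(45471 - 230355\right) = \left(-296521 + 324790\right) \left(45471 - 230355\right) = 28269 \left(-184884\right) = -5226485796$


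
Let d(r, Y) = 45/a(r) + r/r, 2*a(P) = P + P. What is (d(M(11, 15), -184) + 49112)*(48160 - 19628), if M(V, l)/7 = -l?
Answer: 1401279888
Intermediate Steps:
a(P) = P (a(P) = (P + P)/2 = (2*P)/2 = P)
M(V, l) = -7*l (M(V, l) = 7*(-l) = -7*l)
d(r, Y) = 1 + 45/r (d(r, Y) = 45/r + r/r = 45/r + 1 = 1 + 45/r)
(d(M(11, 15), -184) + 49112)*(48160 - 19628) = ((45 - 7*15)/((-7*15)) + 49112)*(48160 - 19628) = ((45 - 105)/(-105) + 49112)*28532 = (-1/105*(-60) + 49112)*28532 = (4/7 + 49112)*28532 = (343788/7)*28532 = 1401279888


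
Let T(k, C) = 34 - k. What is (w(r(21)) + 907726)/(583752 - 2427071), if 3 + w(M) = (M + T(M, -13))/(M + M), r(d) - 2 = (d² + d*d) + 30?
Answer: -829658839/1684793566 ≈ -0.49244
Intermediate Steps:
r(d) = 32 + 2*d² (r(d) = 2 + ((d² + d*d) + 30) = 2 + ((d² + d²) + 30) = 2 + (2*d² + 30) = 2 + (30 + 2*d²) = 32 + 2*d²)
w(M) = -3 + 17/M (w(M) = -3 + (M + (34 - M))/(M + M) = -3 + 34/((2*M)) = -3 + 34*(1/(2*M)) = -3 + 17/M)
(w(r(21)) + 907726)/(583752 - 2427071) = ((-3 + 17/(32 + 2*21²)) + 907726)/(583752 - 2427071) = ((-3 + 17/(32 + 2*441)) + 907726)/(-1843319) = ((-3 + 17/(32 + 882)) + 907726)*(-1/1843319) = ((-3 + 17/914) + 907726)*(-1/1843319) = (-2725/914 + 907726)*(-1/1843319) = (829658839/914)*(-1/1843319) = -829658839/1684793566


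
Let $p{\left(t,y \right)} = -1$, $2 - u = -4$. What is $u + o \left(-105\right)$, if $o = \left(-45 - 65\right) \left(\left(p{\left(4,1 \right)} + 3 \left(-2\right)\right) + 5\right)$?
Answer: $-23094$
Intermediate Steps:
$u = 6$ ($u = 2 - -4 = 2 + 4 = 6$)
$o = 220$ ($o = \left(-45 - 65\right) \left(\left(-1 + 3 \left(-2\right)\right) + 5\right) = - 110 \left(\left(-1 - 6\right) + 5\right) = - 110 \left(-7 + 5\right) = \left(-110\right) \left(-2\right) = 220$)
$u + o \left(-105\right) = 6 + 220 \left(-105\right) = 6 - 23100 = -23094$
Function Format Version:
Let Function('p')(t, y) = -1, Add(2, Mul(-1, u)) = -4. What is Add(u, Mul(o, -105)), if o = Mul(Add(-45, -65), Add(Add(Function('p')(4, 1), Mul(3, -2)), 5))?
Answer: -23094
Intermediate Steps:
u = 6 (u = Add(2, Mul(-1, -4)) = Add(2, 4) = 6)
o = 220 (o = Mul(Add(-45, -65), Add(Add(-1, Mul(3, -2)), 5)) = Mul(-110, Add(Add(-1, -6), 5)) = Mul(-110, Add(-7, 5)) = Mul(-110, -2) = 220)
Add(u, Mul(o, -105)) = Add(6, Mul(220, -105)) = Add(6, -23100) = -23094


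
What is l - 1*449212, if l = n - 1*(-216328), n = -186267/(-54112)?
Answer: -12601632741/54112 ≈ -2.3288e+5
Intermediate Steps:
n = 186267/54112 (n = -186267*(-1/54112) = 186267/54112 ≈ 3.4422)
l = 11706127003/54112 (l = 186267/54112 - 1*(-216328) = 186267/54112 + 216328 = 11706127003/54112 ≈ 2.1633e+5)
l - 1*449212 = 11706127003/54112 - 1*449212 = 11706127003/54112 - 449212 = -12601632741/54112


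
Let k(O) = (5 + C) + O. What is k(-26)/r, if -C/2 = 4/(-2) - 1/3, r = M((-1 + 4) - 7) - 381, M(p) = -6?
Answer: 49/1161 ≈ 0.042205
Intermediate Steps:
r = -387 (r = -6 - 381 = -387)
C = 14/3 (C = -2*(4/(-2) - 1/3) = -2*(4*(-½) - 1*⅓) = -2*(-2 - ⅓) = -2*(-7/3) = 14/3 ≈ 4.6667)
k(O) = 29/3 + O (k(O) = (5 + 14/3) + O = 29/3 + O)
k(-26)/r = (29/3 - 26)/(-387) = -49/3*(-1/387) = 49/1161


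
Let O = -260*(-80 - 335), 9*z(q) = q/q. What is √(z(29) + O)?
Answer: √971101/3 ≈ 328.48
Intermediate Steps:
z(q) = ⅑ (z(q) = (q/q)/9 = (⅑)*1 = ⅑)
O = 107900 (O = -260*(-415) = 107900)
√(z(29) + O) = √(⅑ + 107900) = √(971101/9) = √971101/3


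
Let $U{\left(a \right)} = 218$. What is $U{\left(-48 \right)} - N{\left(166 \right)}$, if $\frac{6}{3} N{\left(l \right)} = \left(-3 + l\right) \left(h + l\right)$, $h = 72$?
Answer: $-19179$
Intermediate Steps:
$N{\left(l \right)} = \frac{\left(-3 + l\right) \left(72 + l\right)}{2}$
$U{\left(-48 \right)} - N{\left(166 \right)} = 218 - \left(-108 + \frac{166^{2}}{2} + \frac{69}{2} \cdot 166\right) = 218 - \left(-108 + \frac{1}{2} \cdot 27556 + 5727\right) = 218 - \left(-108 + 13778 + 5727\right) = 218 - 19397 = -19179$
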